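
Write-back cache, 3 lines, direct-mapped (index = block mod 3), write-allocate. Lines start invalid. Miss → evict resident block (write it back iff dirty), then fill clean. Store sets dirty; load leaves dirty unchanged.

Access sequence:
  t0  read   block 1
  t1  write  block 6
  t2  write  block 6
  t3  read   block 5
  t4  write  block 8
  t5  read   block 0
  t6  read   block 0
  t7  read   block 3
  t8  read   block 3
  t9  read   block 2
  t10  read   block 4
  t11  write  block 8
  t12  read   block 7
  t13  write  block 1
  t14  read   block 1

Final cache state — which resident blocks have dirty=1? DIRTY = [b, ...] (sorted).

0: R B1 → L1 miss [-]
1: W B6 → L0 miss [D]
2: W B6 → L0 hit [D]
3: R B5 → L2 miss [-]
4: W B8 → L2 miss [D]
5: R B0 → L0 miss wb→B6 [-]
6: R B0 → L0 hit [-]
7: R B3 → L0 miss [-]
8: R B3 → L0 hit [-]
9: R B2 → L2 miss wb→B8 [-]
10: R B4 → L1 miss [-]
11: W B8 → L2 miss [D]
12: R B7 → L1 miss [-]
13: W B1 → L1 miss [D]
14: R B1 → L1 hit [D]

DIRTY = [1, 8]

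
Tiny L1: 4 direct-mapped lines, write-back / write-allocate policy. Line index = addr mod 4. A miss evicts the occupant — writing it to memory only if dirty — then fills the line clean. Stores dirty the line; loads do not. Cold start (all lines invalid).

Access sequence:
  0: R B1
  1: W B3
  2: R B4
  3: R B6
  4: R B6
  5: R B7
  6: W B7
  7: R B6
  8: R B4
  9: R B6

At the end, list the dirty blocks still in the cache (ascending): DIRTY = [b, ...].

DIRTY = [7]

0: R B1 → L1 miss [-]
1: W B3 → L3 miss [D]
2: R B4 → L0 miss [-]
3: R B6 → L2 miss [-]
4: R B6 → L2 hit [-]
5: R B7 → L3 miss wb→B3 [-]
6: W B7 → L3 hit [D]
7: R B6 → L2 hit [-]
8: R B4 → L0 hit [-]
9: R B6 → L2 hit [-]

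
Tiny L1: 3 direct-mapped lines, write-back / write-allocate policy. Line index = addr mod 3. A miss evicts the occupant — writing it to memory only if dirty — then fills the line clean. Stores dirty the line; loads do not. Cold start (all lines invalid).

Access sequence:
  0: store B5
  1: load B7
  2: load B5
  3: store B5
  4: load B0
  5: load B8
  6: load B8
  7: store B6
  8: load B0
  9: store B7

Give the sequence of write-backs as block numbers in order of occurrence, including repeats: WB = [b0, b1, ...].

WB = [5, 6]

  0 | W B5 → L2 miss [D]
  1 | R B7 → L1 miss [-]
  2 | R B5 → L2 hit [D]
  3 | W B5 → L2 hit [D]
  4 | R B0 → L0 miss [-]
  5 | R B8 → L2 miss wb→B5 [-]
  6 | R B8 → L2 hit [-]
  7 | W B6 → L0 miss [D]
  8 | R B0 → L0 miss wb→B6 [-]
  9 | W B7 → L1 hit [D]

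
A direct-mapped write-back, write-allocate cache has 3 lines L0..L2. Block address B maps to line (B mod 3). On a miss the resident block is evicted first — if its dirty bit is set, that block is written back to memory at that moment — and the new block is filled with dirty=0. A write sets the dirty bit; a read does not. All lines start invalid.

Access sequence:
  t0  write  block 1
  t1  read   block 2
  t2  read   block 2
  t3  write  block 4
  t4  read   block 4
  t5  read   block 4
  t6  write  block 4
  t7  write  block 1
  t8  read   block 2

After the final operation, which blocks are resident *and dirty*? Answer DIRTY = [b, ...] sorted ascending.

  0 | W B1 → L1 miss [D]
  1 | R B2 → L2 miss [-]
  2 | R B2 → L2 hit [-]
  3 | W B4 → L1 miss wb→B1 [D]
  4 | R B4 → L1 hit [D]
  5 | R B4 → L1 hit [D]
  6 | W B4 → L1 hit [D]
  7 | W B1 → L1 miss wb→B4 [D]
  8 | R B2 → L2 hit [-]

DIRTY = [1]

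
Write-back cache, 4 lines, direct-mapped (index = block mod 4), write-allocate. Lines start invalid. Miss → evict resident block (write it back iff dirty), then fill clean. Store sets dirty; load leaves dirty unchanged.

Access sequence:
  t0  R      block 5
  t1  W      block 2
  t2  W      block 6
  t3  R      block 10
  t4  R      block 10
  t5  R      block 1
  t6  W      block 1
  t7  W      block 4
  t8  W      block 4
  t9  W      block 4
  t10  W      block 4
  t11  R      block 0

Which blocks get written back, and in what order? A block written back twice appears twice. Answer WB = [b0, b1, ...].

WB = [2, 6, 4]

0: R B5 → L1 miss [-]
1: W B2 → L2 miss [D]
2: W B6 → L2 miss wb→B2 [D]
3: R B10 → L2 miss wb→B6 [-]
4: R B10 → L2 hit [-]
5: R B1 → L1 miss [-]
6: W B1 → L1 hit [D]
7: W B4 → L0 miss [D]
8: W B4 → L0 hit [D]
9: W B4 → L0 hit [D]
10: W B4 → L0 hit [D]
11: R B0 → L0 miss wb→B4 [-]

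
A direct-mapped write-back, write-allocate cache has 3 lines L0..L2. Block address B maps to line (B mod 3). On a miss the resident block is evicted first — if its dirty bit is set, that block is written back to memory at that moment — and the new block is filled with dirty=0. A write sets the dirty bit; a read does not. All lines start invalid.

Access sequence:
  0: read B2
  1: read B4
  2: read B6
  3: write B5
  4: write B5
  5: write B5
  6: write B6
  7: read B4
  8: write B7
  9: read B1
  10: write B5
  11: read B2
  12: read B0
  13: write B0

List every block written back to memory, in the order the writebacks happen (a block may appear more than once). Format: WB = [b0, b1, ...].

  0 | R B2 → L2 miss [-]
  1 | R B4 → L1 miss [-]
  2 | R B6 → L0 miss [-]
  3 | W B5 → L2 miss [D]
  4 | W B5 → L2 hit [D]
  5 | W B5 → L2 hit [D]
  6 | W B6 → L0 hit [D]
  7 | R B4 → L1 hit [-]
  8 | W B7 → L1 miss [D]
  9 | R B1 → L1 miss wb→B7 [-]
  10 | W B5 → L2 hit [D]
  11 | R B2 → L2 miss wb→B5 [-]
  12 | R B0 → L0 miss wb→B6 [-]
  13 | W B0 → L0 hit [D]

WB = [7, 5, 6]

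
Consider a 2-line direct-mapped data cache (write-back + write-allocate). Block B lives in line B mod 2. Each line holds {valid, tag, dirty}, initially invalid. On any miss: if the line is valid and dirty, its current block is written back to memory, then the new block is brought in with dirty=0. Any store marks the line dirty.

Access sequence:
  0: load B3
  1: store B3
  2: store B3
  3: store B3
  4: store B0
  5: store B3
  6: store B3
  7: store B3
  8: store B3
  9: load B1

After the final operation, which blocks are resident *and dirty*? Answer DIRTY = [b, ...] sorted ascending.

  0 | R B3 → L1 miss [-]
  1 | W B3 → L1 hit [D]
  2 | W B3 → L1 hit [D]
  3 | W B3 → L1 hit [D]
  4 | W B0 → L0 miss [D]
  5 | W B3 → L1 hit [D]
  6 | W B3 → L1 hit [D]
  7 | W B3 → L1 hit [D]
  8 | W B3 → L1 hit [D]
  9 | R B1 → L1 miss wb→B3 [-]

DIRTY = [0]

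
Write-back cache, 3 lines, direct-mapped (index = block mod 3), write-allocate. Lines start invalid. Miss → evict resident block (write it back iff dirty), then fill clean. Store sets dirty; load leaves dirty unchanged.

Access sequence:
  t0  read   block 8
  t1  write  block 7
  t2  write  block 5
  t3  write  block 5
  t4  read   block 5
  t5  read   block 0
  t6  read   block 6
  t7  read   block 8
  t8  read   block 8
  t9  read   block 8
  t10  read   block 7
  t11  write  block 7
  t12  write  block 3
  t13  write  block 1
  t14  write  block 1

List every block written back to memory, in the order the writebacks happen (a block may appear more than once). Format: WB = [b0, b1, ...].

  0 | R B8 → L2 miss [-]
  1 | W B7 → L1 miss [D]
  2 | W B5 → L2 miss [D]
  3 | W B5 → L2 hit [D]
  4 | R B5 → L2 hit [D]
  5 | R B0 → L0 miss [-]
  6 | R B6 → L0 miss [-]
  7 | R B8 → L2 miss wb→B5 [-]
  8 | R B8 → L2 hit [-]
  9 | R B8 → L2 hit [-]
  10 | R B7 → L1 hit [D]
  11 | W B7 → L1 hit [D]
  12 | W B3 → L0 miss [D]
  13 | W B1 → L1 miss wb→B7 [D]
  14 | W B1 → L1 hit [D]

WB = [5, 7]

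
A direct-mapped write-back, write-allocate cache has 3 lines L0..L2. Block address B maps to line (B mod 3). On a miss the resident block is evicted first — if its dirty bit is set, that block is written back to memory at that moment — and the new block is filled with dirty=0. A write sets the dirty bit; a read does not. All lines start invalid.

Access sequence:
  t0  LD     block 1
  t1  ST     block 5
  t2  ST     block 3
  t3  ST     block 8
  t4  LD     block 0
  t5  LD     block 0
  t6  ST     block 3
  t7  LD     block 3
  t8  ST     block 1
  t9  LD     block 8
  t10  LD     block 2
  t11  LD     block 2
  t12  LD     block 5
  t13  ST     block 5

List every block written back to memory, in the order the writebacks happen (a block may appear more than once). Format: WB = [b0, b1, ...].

0: R B1 -> L1 miss  d=-]
1: W B5 -> L2 miss  d=D]
2: W B3 -> L0 miss  d=D]
3: W B8 -> L2 miss wb->B5  d=D]
4: R B0 -> L0 miss wb->B3  d=-]
5: R B0 -> L0 hit  d=-]
6: W B3 -> L0 miss  d=D]
7: R B3 -> L0 hit  d=D]
8: W B1 -> L1 hit  d=D]
9: R B8 -> L2 hit  d=D]
10: R B2 -> L2 miss wb->B8  d=-]
11: R B2 -> L2 hit  d=-]
12: R B5 -> L2 miss  d=-]
13: W B5 -> L2 hit  d=D]

WB = [5, 3, 8]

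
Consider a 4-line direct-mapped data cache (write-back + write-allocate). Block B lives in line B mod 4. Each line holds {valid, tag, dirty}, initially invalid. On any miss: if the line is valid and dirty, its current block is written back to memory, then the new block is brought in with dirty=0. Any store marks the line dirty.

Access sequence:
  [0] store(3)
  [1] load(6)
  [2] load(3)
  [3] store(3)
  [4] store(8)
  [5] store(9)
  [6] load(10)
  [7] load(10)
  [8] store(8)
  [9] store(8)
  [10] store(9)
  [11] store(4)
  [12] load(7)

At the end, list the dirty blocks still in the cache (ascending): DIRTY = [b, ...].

0: W B3 → L3 miss [D]
1: R B6 → L2 miss [-]
2: R B3 → L3 hit [D]
3: W B3 → L3 hit [D]
4: W B8 → L0 miss [D]
5: W B9 → L1 miss [D]
6: R B10 → L2 miss [-]
7: R B10 → L2 hit [-]
8: W B8 → L0 hit [D]
9: W B8 → L0 hit [D]
10: W B9 → L1 hit [D]
11: W B4 → L0 miss wb→B8 [D]
12: R B7 → L3 miss wb→B3 [-]

DIRTY = [4, 9]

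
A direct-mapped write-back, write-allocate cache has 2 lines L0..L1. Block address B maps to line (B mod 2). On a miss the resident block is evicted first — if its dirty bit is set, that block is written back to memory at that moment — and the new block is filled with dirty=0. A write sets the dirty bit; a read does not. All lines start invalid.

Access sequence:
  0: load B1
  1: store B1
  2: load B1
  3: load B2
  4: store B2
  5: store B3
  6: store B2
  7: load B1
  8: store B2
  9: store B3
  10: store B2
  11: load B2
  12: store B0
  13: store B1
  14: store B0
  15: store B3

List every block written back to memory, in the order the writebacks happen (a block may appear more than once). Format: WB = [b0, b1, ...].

WB = [1, 3, 2, 3, 1]

  0 | R B1 → L1 miss [-]
  1 | W B1 → L1 hit [D]
  2 | R B1 → L1 hit [D]
  3 | R B2 → L0 miss [-]
  4 | W B2 → L0 hit [D]
  5 | W B3 → L1 miss wb→B1 [D]
  6 | W B2 → L0 hit [D]
  7 | R B1 → L1 miss wb→B3 [-]
  8 | W B2 → L0 hit [D]
  9 | W B3 → L1 miss [D]
  10 | W B2 → L0 hit [D]
  11 | R B2 → L0 hit [D]
  12 | W B0 → L0 miss wb→B2 [D]
  13 | W B1 → L1 miss wb→B3 [D]
  14 | W B0 → L0 hit [D]
  15 | W B3 → L1 miss wb→B1 [D]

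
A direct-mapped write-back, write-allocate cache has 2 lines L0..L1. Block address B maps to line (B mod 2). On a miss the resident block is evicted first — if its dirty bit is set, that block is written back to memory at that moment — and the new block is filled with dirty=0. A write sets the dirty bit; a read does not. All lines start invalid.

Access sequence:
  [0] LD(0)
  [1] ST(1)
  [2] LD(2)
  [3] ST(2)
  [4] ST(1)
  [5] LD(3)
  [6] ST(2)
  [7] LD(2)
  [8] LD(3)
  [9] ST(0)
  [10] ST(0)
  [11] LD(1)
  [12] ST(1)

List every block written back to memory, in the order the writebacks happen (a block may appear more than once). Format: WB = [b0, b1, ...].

WB = [1, 2]

0: R B0 -> L0 miss  d=-]
1: W B1 -> L1 miss  d=D]
2: R B2 -> L0 miss  d=-]
3: W B2 -> L0 hit  d=D]
4: W B1 -> L1 hit  d=D]
5: R B3 -> L1 miss wb->B1  d=-]
6: W B2 -> L0 hit  d=D]
7: R B2 -> L0 hit  d=D]
8: R B3 -> L1 hit  d=-]
9: W B0 -> L0 miss wb->B2  d=D]
10: W B0 -> L0 hit  d=D]
11: R B1 -> L1 miss  d=-]
12: W B1 -> L1 hit  d=D]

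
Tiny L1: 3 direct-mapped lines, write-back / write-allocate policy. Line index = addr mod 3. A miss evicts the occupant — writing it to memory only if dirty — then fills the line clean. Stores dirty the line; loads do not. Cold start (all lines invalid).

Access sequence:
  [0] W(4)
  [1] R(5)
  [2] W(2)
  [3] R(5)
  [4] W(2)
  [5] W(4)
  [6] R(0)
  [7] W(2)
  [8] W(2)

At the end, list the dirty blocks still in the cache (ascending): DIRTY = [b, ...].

DIRTY = [2, 4]

0: W B4 → L1 miss [D]
1: R B5 → L2 miss [-]
2: W B2 → L2 miss [D]
3: R B5 → L2 miss wb→B2 [-]
4: W B2 → L2 miss [D]
5: W B4 → L1 hit [D]
6: R B0 → L0 miss [-]
7: W B2 → L2 hit [D]
8: W B2 → L2 hit [D]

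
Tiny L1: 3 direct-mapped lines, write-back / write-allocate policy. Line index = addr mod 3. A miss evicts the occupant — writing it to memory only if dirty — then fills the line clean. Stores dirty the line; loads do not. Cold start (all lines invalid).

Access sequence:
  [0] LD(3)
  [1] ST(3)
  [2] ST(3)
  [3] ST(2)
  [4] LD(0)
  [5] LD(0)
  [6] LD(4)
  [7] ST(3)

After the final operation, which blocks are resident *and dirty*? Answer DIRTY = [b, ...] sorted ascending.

0: R B3 → L0 miss [-]
1: W B3 → L0 hit [D]
2: W B3 → L0 hit [D]
3: W B2 → L2 miss [D]
4: R B0 → L0 miss wb→B3 [-]
5: R B0 → L0 hit [-]
6: R B4 → L1 miss [-]
7: W B3 → L0 miss [D]

DIRTY = [2, 3]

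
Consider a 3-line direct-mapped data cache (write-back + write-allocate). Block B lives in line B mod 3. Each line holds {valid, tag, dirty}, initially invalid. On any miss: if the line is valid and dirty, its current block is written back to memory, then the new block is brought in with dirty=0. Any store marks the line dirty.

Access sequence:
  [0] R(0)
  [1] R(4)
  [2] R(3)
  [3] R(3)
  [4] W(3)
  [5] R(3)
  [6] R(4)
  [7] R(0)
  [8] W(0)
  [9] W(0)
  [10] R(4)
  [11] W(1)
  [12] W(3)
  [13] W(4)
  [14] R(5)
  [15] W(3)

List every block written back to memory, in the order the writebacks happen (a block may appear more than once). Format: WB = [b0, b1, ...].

WB = [3, 0, 1]

0: R B0 -> L0 miss  d=-]
1: R B4 -> L1 miss  d=-]
2: R B3 -> L0 miss  d=-]
3: R B3 -> L0 hit  d=-]
4: W B3 -> L0 hit  d=D]
5: R B3 -> L0 hit  d=D]
6: R B4 -> L1 hit  d=-]
7: R B0 -> L0 miss wb->B3  d=-]
8: W B0 -> L0 hit  d=D]
9: W B0 -> L0 hit  d=D]
10: R B4 -> L1 hit  d=-]
11: W B1 -> L1 miss  d=D]
12: W B3 -> L0 miss wb->B0  d=D]
13: W B4 -> L1 miss wb->B1  d=D]
14: R B5 -> L2 miss  d=-]
15: W B3 -> L0 hit  d=D]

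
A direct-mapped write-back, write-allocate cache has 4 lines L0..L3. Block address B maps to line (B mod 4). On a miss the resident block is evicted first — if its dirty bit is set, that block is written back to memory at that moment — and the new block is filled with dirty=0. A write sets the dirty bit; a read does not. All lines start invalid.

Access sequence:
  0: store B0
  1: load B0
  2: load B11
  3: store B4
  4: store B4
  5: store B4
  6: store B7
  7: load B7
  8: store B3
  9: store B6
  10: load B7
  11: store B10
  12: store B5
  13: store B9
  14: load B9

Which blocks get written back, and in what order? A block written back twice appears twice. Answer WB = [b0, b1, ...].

0: W B0 -> L0 miss  d=D]
1: R B0 -> L0 hit  d=D]
2: R B11 -> L3 miss  d=-]
3: W B4 -> L0 miss wb->B0  d=D]
4: W B4 -> L0 hit  d=D]
5: W B4 -> L0 hit  d=D]
6: W B7 -> L3 miss  d=D]
7: R B7 -> L3 hit  d=D]
8: W B3 -> L3 miss wb->B7  d=D]
9: W B6 -> L2 miss  d=D]
10: R B7 -> L3 miss wb->B3  d=-]
11: W B10 -> L2 miss wb->B6  d=D]
12: W B5 -> L1 miss  d=D]
13: W B9 -> L1 miss wb->B5  d=D]
14: R B9 -> L1 hit  d=D]

WB = [0, 7, 3, 6, 5]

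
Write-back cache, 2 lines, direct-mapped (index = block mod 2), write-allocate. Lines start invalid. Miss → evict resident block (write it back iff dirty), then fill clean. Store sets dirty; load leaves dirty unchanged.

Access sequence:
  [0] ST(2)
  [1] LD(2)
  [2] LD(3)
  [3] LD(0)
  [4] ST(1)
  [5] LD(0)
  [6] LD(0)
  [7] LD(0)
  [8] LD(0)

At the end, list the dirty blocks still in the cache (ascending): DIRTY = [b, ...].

DIRTY = [1]

0: W B2 -> L0 miss  d=D]
1: R B2 -> L0 hit  d=D]
2: R B3 -> L1 miss  d=-]
3: R B0 -> L0 miss wb->B2  d=-]
4: W B1 -> L1 miss  d=D]
5: R B0 -> L0 hit  d=-]
6: R B0 -> L0 hit  d=-]
7: R B0 -> L0 hit  d=-]
8: R B0 -> L0 hit  d=-]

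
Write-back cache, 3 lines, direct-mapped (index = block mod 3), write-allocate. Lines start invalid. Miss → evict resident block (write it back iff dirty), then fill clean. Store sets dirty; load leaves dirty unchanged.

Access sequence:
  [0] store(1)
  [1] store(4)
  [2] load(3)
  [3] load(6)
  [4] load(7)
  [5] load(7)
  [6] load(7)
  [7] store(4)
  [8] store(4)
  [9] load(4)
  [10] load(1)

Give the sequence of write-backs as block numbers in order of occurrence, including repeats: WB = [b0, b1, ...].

0: W B1 → L1 miss [D]
1: W B4 → L1 miss wb→B1 [D]
2: R B3 → L0 miss [-]
3: R B6 → L0 miss [-]
4: R B7 → L1 miss wb→B4 [-]
5: R B7 → L1 hit [-]
6: R B7 → L1 hit [-]
7: W B4 → L1 miss [D]
8: W B4 → L1 hit [D]
9: R B4 → L1 hit [D]
10: R B1 → L1 miss wb→B4 [-]

WB = [1, 4, 4]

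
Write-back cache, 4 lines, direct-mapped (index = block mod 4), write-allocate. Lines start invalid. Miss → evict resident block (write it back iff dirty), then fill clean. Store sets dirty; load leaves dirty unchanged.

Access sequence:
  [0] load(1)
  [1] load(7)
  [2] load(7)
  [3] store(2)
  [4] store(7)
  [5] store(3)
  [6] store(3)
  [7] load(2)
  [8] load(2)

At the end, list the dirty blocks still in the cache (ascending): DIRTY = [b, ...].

0: R B1 → L1 miss [-]
1: R B7 → L3 miss [-]
2: R B7 → L3 hit [-]
3: W B2 → L2 miss [D]
4: W B7 → L3 hit [D]
5: W B3 → L3 miss wb→B7 [D]
6: W B3 → L3 hit [D]
7: R B2 → L2 hit [D]
8: R B2 → L2 hit [D]

DIRTY = [2, 3]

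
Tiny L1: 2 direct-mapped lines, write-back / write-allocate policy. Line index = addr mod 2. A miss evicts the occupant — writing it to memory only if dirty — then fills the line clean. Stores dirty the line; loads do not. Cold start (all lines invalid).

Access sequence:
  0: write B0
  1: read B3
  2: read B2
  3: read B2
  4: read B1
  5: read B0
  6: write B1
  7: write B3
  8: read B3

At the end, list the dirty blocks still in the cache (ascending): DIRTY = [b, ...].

DIRTY = [3]

0: W B0 -> L0 miss  d=D]
1: R B3 -> L1 miss  d=-]
2: R B2 -> L0 miss wb->B0  d=-]
3: R B2 -> L0 hit  d=-]
4: R B1 -> L1 miss  d=-]
5: R B0 -> L0 miss  d=-]
6: W B1 -> L1 hit  d=D]
7: W B3 -> L1 miss wb->B1  d=D]
8: R B3 -> L1 hit  d=D]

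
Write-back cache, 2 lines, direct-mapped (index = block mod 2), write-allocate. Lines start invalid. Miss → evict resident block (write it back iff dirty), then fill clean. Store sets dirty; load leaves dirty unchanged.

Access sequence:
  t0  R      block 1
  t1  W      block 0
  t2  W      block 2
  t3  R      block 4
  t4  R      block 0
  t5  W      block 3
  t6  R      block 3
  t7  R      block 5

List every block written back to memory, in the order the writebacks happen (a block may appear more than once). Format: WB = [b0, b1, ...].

  0 | R B1 → L1 miss [-]
  1 | W B0 → L0 miss [D]
  2 | W B2 → L0 miss wb→B0 [D]
  3 | R B4 → L0 miss wb→B2 [-]
  4 | R B0 → L0 miss [-]
  5 | W B3 → L1 miss [D]
  6 | R B3 → L1 hit [D]
  7 | R B5 → L1 miss wb→B3 [-]

WB = [0, 2, 3]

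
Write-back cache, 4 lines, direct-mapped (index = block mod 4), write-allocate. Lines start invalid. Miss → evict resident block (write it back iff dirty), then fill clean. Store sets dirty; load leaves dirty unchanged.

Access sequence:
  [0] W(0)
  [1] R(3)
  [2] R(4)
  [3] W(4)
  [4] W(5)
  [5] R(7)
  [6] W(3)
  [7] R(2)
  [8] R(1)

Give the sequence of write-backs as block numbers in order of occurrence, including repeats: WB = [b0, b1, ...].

  0 | W B0 → L0 miss [D]
  1 | R B3 → L3 miss [-]
  2 | R B4 → L0 miss wb→B0 [-]
  3 | W B4 → L0 hit [D]
  4 | W B5 → L1 miss [D]
  5 | R B7 → L3 miss [-]
  6 | W B3 → L3 miss [D]
  7 | R B2 → L2 miss [-]
  8 | R B1 → L1 miss wb→B5 [-]

WB = [0, 5]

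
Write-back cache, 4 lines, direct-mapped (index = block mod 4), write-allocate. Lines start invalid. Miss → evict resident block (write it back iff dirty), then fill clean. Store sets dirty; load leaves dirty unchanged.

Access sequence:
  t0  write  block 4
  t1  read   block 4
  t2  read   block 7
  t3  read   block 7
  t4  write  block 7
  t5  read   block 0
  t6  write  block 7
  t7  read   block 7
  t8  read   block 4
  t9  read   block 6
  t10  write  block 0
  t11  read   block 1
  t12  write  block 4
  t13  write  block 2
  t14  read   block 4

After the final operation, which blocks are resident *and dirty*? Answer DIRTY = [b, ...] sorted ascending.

  0 | W B4 → L0 miss [D]
  1 | R B4 → L0 hit [D]
  2 | R B7 → L3 miss [-]
  3 | R B7 → L3 hit [-]
  4 | W B7 → L3 hit [D]
  5 | R B0 → L0 miss wb→B4 [-]
  6 | W B7 → L3 hit [D]
  7 | R B7 → L3 hit [D]
  8 | R B4 → L0 miss [-]
  9 | R B6 → L2 miss [-]
  10 | W B0 → L0 miss [D]
  11 | R B1 → L1 miss [-]
  12 | W B4 → L0 miss wb→B0 [D]
  13 | W B2 → L2 miss [D]
  14 | R B4 → L0 hit [D]

DIRTY = [2, 4, 7]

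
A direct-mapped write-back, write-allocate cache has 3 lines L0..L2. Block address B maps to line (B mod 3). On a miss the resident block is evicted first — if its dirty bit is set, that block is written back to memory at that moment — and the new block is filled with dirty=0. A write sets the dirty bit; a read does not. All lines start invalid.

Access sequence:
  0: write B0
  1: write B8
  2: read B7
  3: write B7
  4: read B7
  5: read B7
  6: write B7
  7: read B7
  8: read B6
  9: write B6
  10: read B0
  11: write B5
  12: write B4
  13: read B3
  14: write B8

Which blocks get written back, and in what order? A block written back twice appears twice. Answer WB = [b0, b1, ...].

  0 | W B0 → L0 miss [D]
  1 | W B8 → L2 miss [D]
  2 | R B7 → L1 miss [-]
  3 | W B7 → L1 hit [D]
  4 | R B7 → L1 hit [D]
  5 | R B7 → L1 hit [D]
  6 | W B7 → L1 hit [D]
  7 | R B7 → L1 hit [D]
  8 | R B6 → L0 miss wb→B0 [-]
  9 | W B6 → L0 hit [D]
  10 | R B0 → L0 miss wb→B6 [-]
  11 | W B5 → L2 miss wb→B8 [D]
  12 | W B4 → L1 miss wb→B7 [D]
  13 | R B3 → L0 miss [-]
  14 | W B8 → L2 miss wb→B5 [D]

WB = [0, 6, 8, 7, 5]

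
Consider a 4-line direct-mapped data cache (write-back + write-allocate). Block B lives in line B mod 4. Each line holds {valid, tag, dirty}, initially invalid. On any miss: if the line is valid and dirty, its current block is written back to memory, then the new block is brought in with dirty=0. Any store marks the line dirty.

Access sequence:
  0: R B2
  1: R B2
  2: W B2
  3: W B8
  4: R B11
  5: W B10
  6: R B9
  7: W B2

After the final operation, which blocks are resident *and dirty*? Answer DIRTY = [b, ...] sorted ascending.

  0 | R B2 → L2 miss [-]
  1 | R B2 → L2 hit [-]
  2 | W B2 → L2 hit [D]
  3 | W B8 → L0 miss [D]
  4 | R B11 → L3 miss [-]
  5 | W B10 → L2 miss wb→B2 [D]
  6 | R B9 → L1 miss [-]
  7 | W B2 → L2 miss wb→B10 [D]

DIRTY = [2, 8]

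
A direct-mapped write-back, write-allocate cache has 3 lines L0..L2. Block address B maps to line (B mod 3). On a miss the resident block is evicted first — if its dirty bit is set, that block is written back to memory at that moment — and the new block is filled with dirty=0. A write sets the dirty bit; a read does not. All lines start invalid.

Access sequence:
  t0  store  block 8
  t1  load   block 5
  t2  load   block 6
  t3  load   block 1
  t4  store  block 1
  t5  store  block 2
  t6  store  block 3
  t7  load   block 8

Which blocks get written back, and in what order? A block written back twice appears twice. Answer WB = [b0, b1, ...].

WB = [8, 2]

  0 | W B8 → L2 miss [D]
  1 | R B5 → L2 miss wb→B8 [-]
  2 | R B6 → L0 miss [-]
  3 | R B1 → L1 miss [-]
  4 | W B1 → L1 hit [D]
  5 | W B2 → L2 miss [D]
  6 | W B3 → L0 miss [D]
  7 | R B8 → L2 miss wb→B2 [-]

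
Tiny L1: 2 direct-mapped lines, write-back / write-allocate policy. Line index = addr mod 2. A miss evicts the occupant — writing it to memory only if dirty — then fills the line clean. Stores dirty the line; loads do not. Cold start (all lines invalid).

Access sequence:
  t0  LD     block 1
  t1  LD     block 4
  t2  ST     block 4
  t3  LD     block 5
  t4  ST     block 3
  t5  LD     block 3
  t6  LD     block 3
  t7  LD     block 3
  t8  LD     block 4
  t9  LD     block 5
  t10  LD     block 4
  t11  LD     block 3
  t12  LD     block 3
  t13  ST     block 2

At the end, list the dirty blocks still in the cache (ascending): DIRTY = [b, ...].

0: R B1 → L1 miss [-]
1: R B4 → L0 miss [-]
2: W B4 → L0 hit [D]
3: R B5 → L1 miss [-]
4: W B3 → L1 miss [D]
5: R B3 → L1 hit [D]
6: R B3 → L1 hit [D]
7: R B3 → L1 hit [D]
8: R B4 → L0 hit [D]
9: R B5 → L1 miss wb→B3 [-]
10: R B4 → L0 hit [D]
11: R B3 → L1 miss [-]
12: R B3 → L1 hit [-]
13: W B2 → L0 miss wb→B4 [D]

DIRTY = [2]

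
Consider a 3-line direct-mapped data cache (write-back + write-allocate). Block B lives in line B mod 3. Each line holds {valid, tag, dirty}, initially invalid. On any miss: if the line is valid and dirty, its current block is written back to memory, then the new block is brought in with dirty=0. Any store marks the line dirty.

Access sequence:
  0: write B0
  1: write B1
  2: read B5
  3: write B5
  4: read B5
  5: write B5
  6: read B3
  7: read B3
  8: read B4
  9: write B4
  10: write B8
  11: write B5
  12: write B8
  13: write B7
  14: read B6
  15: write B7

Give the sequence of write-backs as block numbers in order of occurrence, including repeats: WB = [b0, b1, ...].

  0 | W B0 → L0 miss [D]
  1 | W B1 → L1 miss [D]
  2 | R B5 → L2 miss [-]
  3 | W B5 → L2 hit [D]
  4 | R B5 → L2 hit [D]
  5 | W B5 → L2 hit [D]
  6 | R B3 → L0 miss wb→B0 [-]
  7 | R B3 → L0 hit [-]
  8 | R B4 → L1 miss wb→B1 [-]
  9 | W B4 → L1 hit [D]
  10 | W B8 → L2 miss wb→B5 [D]
  11 | W B5 → L2 miss wb→B8 [D]
  12 | W B8 → L2 miss wb→B5 [D]
  13 | W B7 → L1 miss wb→B4 [D]
  14 | R B6 → L0 miss [-]
  15 | W B7 → L1 hit [D]

WB = [0, 1, 5, 8, 5, 4]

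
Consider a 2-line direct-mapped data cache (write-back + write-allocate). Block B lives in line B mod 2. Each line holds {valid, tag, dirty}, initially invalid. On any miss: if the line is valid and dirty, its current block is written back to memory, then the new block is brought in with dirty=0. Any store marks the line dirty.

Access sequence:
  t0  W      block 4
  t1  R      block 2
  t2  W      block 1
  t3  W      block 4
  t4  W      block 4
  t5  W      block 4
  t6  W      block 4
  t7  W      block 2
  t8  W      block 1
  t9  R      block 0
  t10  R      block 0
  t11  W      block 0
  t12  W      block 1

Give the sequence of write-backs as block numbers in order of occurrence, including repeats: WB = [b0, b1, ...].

  0 | W B4 → L0 miss [D]
  1 | R B2 → L0 miss wb→B4 [-]
  2 | W B1 → L1 miss [D]
  3 | W B4 → L0 miss [D]
  4 | W B4 → L0 hit [D]
  5 | W B4 → L0 hit [D]
  6 | W B4 → L0 hit [D]
  7 | W B2 → L0 miss wb→B4 [D]
  8 | W B1 → L1 hit [D]
  9 | R B0 → L0 miss wb→B2 [-]
  10 | R B0 → L0 hit [-]
  11 | W B0 → L0 hit [D]
  12 | W B1 → L1 hit [D]

WB = [4, 4, 2]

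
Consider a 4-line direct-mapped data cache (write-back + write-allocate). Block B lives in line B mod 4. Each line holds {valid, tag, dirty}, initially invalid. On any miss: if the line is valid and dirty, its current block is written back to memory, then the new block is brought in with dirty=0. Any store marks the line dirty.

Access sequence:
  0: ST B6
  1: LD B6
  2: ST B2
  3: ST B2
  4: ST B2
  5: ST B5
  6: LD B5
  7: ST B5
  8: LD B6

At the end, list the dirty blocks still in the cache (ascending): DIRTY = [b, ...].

DIRTY = [5]

0: W B6 -> L2 miss  d=D]
1: R B6 -> L2 hit  d=D]
2: W B2 -> L2 miss wb->B6  d=D]
3: W B2 -> L2 hit  d=D]
4: W B2 -> L2 hit  d=D]
5: W B5 -> L1 miss  d=D]
6: R B5 -> L1 hit  d=D]
7: W B5 -> L1 hit  d=D]
8: R B6 -> L2 miss wb->B2  d=-]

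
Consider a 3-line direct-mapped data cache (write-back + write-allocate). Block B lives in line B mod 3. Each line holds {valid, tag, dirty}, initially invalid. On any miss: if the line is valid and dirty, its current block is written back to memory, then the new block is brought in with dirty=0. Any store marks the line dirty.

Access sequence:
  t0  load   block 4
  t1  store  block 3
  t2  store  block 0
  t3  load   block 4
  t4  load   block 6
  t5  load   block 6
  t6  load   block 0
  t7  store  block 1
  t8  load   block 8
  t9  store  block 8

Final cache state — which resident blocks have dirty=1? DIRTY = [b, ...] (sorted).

DIRTY = [1, 8]

0: R B4 -> L1 miss  d=-]
1: W B3 -> L0 miss  d=D]
2: W B0 -> L0 miss wb->B3  d=D]
3: R B4 -> L1 hit  d=-]
4: R B6 -> L0 miss wb->B0  d=-]
5: R B6 -> L0 hit  d=-]
6: R B0 -> L0 miss  d=-]
7: W B1 -> L1 miss  d=D]
8: R B8 -> L2 miss  d=-]
9: W B8 -> L2 hit  d=D]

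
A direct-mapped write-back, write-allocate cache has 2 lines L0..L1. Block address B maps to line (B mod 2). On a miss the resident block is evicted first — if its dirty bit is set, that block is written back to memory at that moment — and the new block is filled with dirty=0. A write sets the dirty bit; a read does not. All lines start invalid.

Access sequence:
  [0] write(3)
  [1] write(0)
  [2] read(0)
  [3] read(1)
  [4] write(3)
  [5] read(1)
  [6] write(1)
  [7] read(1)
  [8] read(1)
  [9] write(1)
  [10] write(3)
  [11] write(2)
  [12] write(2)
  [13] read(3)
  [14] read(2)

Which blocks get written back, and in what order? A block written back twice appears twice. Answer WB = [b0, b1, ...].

WB = [3, 3, 1, 0]

0: W B3 → L1 miss [D]
1: W B0 → L0 miss [D]
2: R B0 → L0 hit [D]
3: R B1 → L1 miss wb→B3 [-]
4: W B3 → L1 miss [D]
5: R B1 → L1 miss wb→B3 [-]
6: W B1 → L1 hit [D]
7: R B1 → L1 hit [D]
8: R B1 → L1 hit [D]
9: W B1 → L1 hit [D]
10: W B3 → L1 miss wb→B1 [D]
11: W B2 → L0 miss wb→B0 [D]
12: W B2 → L0 hit [D]
13: R B3 → L1 hit [D]
14: R B2 → L0 hit [D]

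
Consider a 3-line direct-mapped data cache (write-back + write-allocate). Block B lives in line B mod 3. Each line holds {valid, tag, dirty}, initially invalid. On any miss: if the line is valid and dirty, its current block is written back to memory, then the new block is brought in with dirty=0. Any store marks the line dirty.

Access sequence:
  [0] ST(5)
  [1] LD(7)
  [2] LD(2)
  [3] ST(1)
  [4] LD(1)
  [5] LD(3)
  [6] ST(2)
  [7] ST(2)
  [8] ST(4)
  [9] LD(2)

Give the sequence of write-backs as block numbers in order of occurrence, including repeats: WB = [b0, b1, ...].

  0 | W B5 → L2 miss [D]
  1 | R B7 → L1 miss [-]
  2 | R B2 → L2 miss wb→B5 [-]
  3 | W B1 → L1 miss [D]
  4 | R B1 → L1 hit [D]
  5 | R B3 → L0 miss [-]
  6 | W B2 → L2 hit [D]
  7 | W B2 → L2 hit [D]
  8 | W B4 → L1 miss wb→B1 [D]
  9 | R B2 → L2 hit [D]

WB = [5, 1]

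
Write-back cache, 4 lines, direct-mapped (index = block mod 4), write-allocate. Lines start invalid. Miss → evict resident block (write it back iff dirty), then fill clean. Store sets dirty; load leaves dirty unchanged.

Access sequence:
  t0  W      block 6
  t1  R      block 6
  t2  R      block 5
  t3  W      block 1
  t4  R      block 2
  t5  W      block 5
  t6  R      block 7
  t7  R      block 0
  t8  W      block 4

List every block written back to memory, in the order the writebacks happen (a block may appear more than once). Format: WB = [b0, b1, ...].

WB = [6, 1]

0: W B6 -> L2 miss  d=D]
1: R B6 -> L2 hit  d=D]
2: R B5 -> L1 miss  d=-]
3: W B1 -> L1 miss  d=D]
4: R B2 -> L2 miss wb->B6  d=-]
5: W B5 -> L1 miss wb->B1  d=D]
6: R B7 -> L3 miss  d=-]
7: R B0 -> L0 miss  d=-]
8: W B4 -> L0 miss  d=D]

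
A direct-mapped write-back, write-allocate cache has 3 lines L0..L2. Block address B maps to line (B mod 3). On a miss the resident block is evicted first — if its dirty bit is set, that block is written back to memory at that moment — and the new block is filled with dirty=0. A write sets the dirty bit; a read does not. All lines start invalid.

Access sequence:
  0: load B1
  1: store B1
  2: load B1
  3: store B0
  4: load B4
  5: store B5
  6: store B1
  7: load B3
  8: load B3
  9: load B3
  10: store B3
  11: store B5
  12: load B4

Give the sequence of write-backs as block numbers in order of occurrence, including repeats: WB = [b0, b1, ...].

  0 | R B1 → L1 miss [-]
  1 | W B1 → L1 hit [D]
  2 | R B1 → L1 hit [D]
  3 | W B0 → L0 miss [D]
  4 | R B4 → L1 miss wb→B1 [-]
  5 | W B5 → L2 miss [D]
  6 | W B1 → L1 miss [D]
  7 | R B3 → L0 miss wb→B0 [-]
  8 | R B3 → L0 hit [-]
  9 | R B3 → L0 hit [-]
  10 | W B3 → L0 hit [D]
  11 | W B5 → L2 hit [D]
  12 | R B4 → L1 miss wb→B1 [-]

WB = [1, 0, 1]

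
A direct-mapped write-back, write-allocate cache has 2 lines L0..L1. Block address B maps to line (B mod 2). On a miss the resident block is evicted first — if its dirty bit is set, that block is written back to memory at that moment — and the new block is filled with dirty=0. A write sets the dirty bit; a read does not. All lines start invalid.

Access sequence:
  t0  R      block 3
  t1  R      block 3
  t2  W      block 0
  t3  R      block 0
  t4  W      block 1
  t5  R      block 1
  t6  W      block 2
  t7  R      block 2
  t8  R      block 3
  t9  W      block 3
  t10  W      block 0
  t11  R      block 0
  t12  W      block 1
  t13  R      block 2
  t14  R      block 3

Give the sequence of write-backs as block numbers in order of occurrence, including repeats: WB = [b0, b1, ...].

WB = [0, 1, 2, 3, 0, 1]

  0 | R B3 → L1 miss [-]
  1 | R B3 → L1 hit [-]
  2 | W B0 → L0 miss [D]
  3 | R B0 → L0 hit [D]
  4 | W B1 → L1 miss [D]
  5 | R B1 → L1 hit [D]
  6 | W B2 → L0 miss wb→B0 [D]
  7 | R B2 → L0 hit [D]
  8 | R B3 → L1 miss wb→B1 [-]
  9 | W B3 → L1 hit [D]
  10 | W B0 → L0 miss wb→B2 [D]
  11 | R B0 → L0 hit [D]
  12 | W B1 → L1 miss wb→B3 [D]
  13 | R B2 → L0 miss wb→B0 [-]
  14 | R B3 → L1 miss wb→B1 [-]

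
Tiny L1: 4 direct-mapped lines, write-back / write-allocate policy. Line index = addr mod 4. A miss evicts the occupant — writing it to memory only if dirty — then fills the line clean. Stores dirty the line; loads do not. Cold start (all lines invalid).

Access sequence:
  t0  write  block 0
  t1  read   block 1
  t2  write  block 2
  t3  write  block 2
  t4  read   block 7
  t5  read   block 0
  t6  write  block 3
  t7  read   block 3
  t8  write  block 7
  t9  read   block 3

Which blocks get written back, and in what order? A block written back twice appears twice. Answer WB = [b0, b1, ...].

WB = [3, 7]

  0 | W B0 → L0 miss [D]
  1 | R B1 → L1 miss [-]
  2 | W B2 → L2 miss [D]
  3 | W B2 → L2 hit [D]
  4 | R B7 → L3 miss [-]
  5 | R B0 → L0 hit [D]
  6 | W B3 → L3 miss [D]
  7 | R B3 → L3 hit [D]
  8 | W B7 → L3 miss wb→B3 [D]
  9 | R B3 → L3 miss wb→B7 [-]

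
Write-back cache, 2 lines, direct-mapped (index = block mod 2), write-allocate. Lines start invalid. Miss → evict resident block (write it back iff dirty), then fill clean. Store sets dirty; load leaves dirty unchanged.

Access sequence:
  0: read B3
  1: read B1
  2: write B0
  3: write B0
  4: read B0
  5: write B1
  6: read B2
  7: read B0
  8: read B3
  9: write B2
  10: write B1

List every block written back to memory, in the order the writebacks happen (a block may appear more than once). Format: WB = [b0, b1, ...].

0: R B3 → L1 miss [-]
1: R B1 → L1 miss [-]
2: W B0 → L0 miss [D]
3: W B0 → L0 hit [D]
4: R B0 → L0 hit [D]
5: W B1 → L1 hit [D]
6: R B2 → L0 miss wb→B0 [-]
7: R B0 → L0 miss [-]
8: R B3 → L1 miss wb→B1 [-]
9: W B2 → L0 miss [D]
10: W B1 → L1 miss [D]

WB = [0, 1]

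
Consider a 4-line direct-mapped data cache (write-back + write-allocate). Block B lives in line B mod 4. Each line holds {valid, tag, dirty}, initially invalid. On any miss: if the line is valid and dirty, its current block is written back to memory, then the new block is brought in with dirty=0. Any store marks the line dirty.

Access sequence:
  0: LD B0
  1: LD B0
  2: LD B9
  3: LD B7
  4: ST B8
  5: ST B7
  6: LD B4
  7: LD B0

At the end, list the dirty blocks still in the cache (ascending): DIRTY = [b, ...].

DIRTY = [7]

  0 | R B0 → L0 miss [-]
  1 | R B0 → L0 hit [-]
  2 | R B9 → L1 miss [-]
  3 | R B7 → L3 miss [-]
  4 | W B8 → L0 miss [D]
  5 | W B7 → L3 hit [D]
  6 | R B4 → L0 miss wb→B8 [-]
  7 | R B0 → L0 miss [-]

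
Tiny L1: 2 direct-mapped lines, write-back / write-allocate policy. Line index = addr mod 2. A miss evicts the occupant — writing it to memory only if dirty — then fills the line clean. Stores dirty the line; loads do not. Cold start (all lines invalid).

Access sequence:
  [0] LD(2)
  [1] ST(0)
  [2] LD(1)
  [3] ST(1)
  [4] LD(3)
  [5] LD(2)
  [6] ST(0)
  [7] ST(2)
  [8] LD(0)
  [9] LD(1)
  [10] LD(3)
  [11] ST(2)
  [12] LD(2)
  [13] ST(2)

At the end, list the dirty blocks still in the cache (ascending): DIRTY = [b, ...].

0: R B2 -> L0 miss  d=-]
1: W B0 -> L0 miss  d=D]
2: R B1 -> L1 miss  d=-]
3: W B1 -> L1 hit  d=D]
4: R B3 -> L1 miss wb->B1  d=-]
5: R B2 -> L0 miss wb->B0  d=-]
6: W B0 -> L0 miss  d=D]
7: W B2 -> L0 miss wb->B0  d=D]
8: R B0 -> L0 miss wb->B2  d=-]
9: R B1 -> L1 miss  d=-]
10: R B3 -> L1 miss  d=-]
11: W B2 -> L0 miss  d=D]
12: R B2 -> L0 hit  d=D]
13: W B2 -> L0 hit  d=D]

DIRTY = [2]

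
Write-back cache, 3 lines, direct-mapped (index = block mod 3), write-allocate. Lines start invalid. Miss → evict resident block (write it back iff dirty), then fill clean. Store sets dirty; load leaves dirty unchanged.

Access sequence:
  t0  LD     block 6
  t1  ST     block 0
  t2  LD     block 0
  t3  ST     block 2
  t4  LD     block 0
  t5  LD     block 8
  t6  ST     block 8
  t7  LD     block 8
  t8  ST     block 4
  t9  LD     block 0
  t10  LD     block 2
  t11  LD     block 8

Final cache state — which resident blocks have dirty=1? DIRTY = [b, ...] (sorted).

0: R B6 -> L0 miss  d=-]
1: W B0 -> L0 miss  d=D]
2: R B0 -> L0 hit  d=D]
3: W B2 -> L2 miss  d=D]
4: R B0 -> L0 hit  d=D]
5: R B8 -> L2 miss wb->B2  d=-]
6: W B8 -> L2 hit  d=D]
7: R B8 -> L2 hit  d=D]
8: W B4 -> L1 miss  d=D]
9: R B0 -> L0 hit  d=D]
10: R B2 -> L2 miss wb->B8  d=-]
11: R B8 -> L2 miss  d=-]

DIRTY = [0, 4]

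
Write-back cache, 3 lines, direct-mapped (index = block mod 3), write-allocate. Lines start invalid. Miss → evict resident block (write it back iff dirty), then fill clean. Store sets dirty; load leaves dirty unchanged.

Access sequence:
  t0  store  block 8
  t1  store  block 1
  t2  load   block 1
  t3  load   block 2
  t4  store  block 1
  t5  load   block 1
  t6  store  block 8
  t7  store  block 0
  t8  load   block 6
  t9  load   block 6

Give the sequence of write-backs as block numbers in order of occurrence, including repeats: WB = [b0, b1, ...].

0: W B8 → L2 miss [D]
1: W B1 → L1 miss [D]
2: R B1 → L1 hit [D]
3: R B2 → L2 miss wb→B8 [-]
4: W B1 → L1 hit [D]
5: R B1 → L1 hit [D]
6: W B8 → L2 miss [D]
7: W B0 → L0 miss [D]
8: R B6 → L0 miss wb→B0 [-]
9: R B6 → L0 hit [-]

WB = [8, 0]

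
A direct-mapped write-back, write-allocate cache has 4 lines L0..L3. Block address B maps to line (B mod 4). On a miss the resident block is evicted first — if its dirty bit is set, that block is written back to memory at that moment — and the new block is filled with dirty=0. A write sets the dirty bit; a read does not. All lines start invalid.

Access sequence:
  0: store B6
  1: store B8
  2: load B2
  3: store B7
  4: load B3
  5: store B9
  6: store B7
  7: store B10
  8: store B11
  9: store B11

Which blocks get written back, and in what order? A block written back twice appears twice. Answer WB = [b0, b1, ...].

0: W B6 -> L2 miss  d=D]
1: W B8 -> L0 miss  d=D]
2: R B2 -> L2 miss wb->B6  d=-]
3: W B7 -> L3 miss  d=D]
4: R B3 -> L3 miss wb->B7  d=-]
5: W B9 -> L1 miss  d=D]
6: W B7 -> L3 miss  d=D]
7: W B10 -> L2 miss  d=D]
8: W B11 -> L3 miss wb->B7  d=D]
9: W B11 -> L3 hit  d=D]

WB = [6, 7, 7]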